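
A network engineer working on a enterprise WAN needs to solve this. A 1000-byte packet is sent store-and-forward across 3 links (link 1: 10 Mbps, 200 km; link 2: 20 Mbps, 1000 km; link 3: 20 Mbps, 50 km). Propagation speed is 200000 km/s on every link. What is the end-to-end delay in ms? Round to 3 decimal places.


Packet = 1000 bytes = 8000 bits. Store-and-forward: sum (t_trans + t_prop) per link.
Link 1: t_trans = 8000/(10*10^6) s = 0.8000 ms; t_prop = 200/200000 s = 1.0000 ms; subtotal = 1.8000 ms
Link 2: t_trans = 8000/(20*10^6) s = 0.4000 ms; t_prop = 1000/200000 s = 5.0000 ms; subtotal = 5.4000 ms
Link 3: t_trans = 8000/(20*10^6) s = 0.4000 ms; t_prop = 50/200000 s = 0.2500 ms; subtotal = 0.6500 ms
End-to-end = 1.8000 + 5.4000 + 0.6500 = 7.8500 ms -> 7.850 ms (3 dp)

7.850


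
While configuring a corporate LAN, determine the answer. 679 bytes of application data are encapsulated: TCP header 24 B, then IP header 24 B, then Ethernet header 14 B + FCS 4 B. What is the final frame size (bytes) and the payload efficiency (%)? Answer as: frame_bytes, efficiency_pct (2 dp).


TCP segment = 679 + 24 = 703 B
IP packet = 703 + 24 = 727 B
Ethernet frame = 727 + 14 + 4 = 745 B
Efficiency = app / frame = 679 / 745 = 0.911409 = 91.1409% -> 91.14% (2 dp)

745, 91.14


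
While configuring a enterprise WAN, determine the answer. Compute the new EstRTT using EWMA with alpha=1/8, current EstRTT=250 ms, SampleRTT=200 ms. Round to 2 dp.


Given: EstRTT = 250 ms, SampleRTT = 200 ms, alpha = 1/8
New EstRTT = (1 - alpha) * EstRTT + alpha * SampleRTT
(7/8) * 250 = 218.75
(1/8) * 200 = 25
New EstRTT = 218.75 + 25 = 243.75 ms -> 243.75 ms (2 dp)

243.75


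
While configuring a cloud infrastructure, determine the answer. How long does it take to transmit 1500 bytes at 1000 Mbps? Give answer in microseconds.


Given: packet = 1500 bytes, bandwidth = 1000 Mbps
Packet in bits = 1500 * 8 = 12000 bits
Bandwidth = 1000 * 10^6 = 1000000000 bps
Time = 12000 / 1000000000 seconds
Time in us = 12000 * 10^6 / 1000000000 = 12

12


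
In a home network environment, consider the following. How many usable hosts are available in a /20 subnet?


Given: subnet mask /20
Host bits = 32 - 20 = 12
Total addresses = 2^12 = 4096
Usable hosts = 4096 - 2 (network + broadcast) = 4094

4094


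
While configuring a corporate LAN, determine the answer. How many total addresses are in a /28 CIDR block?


Given: CIDR prefix /28
Host bits = 32 - 28 = 4
Total addresses = 2^4 = 16

16


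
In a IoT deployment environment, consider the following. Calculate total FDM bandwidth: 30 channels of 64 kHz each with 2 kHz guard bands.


Given: 30 channels, 64 kHz each, guard = 2 kHz
Channel bandwidth = 30 * 64 = 1920 kHz
Guard bands = 29 gaps * 2 kHz = 58 kHz
Total = 1920 + 58 = 1978 kHz

1978


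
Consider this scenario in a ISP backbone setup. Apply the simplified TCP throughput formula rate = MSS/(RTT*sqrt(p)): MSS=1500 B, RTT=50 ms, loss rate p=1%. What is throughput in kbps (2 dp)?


Given: MSS = 1500 bytes, RTT = 50 ms, loss = 1%
RTT in seconds = 50 / 1000 = 0.05
Loss rate = 1% = 0.01
sqrt(loss) = sqrt(0.01) = 0.1
Throughput (bytes/s) = 1500 / (0.05 * 0.1) = 300000.0000
Throughput (kbps) = 300000.0000 * 8 / 1000 = 2400.000000 -> 2400.00 kbps (2 dp)

2400.00


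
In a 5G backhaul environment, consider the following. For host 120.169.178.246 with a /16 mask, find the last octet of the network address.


Given: IP = 120.169.178.246, prefix = /16
Subnet mask = 255.255.0.0
Last octet of IP: 246
Last octet of mask: 0
Network last octet = 246 AND 0 = 0

0


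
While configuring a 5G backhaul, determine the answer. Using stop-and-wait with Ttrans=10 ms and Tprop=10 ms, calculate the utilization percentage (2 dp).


Given: Ttrans = 10 ms, Tprop = 10 ms
RTT = 2 * Tprop = 2 * 10 = 20 ms
U = Ttrans / (Ttrans + RTT)
U = 10 / (10 + 20)
U = 10 / 30 = 0.333333
U% = 33.33%

33.33


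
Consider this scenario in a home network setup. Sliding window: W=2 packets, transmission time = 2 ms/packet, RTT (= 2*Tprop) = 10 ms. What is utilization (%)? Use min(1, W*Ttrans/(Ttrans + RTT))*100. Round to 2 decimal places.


Given: W = 2, Ttrans = 2 ms, RTT = 10 ms (= 2 * Tprop, Tprop = 5 ms)
Cycle time = Ttrans + RTT = 2 + 10 = 12 ms (first packet sent until its ACK returns)
W * Ttrans = 2 * 2 = 4 ms of sending per cycle
W * Ttrans / (Ttrans + RTT) = 4 / 12 = 0.333333
U = min(1, 0.333333) = 0.333333
U% = 33.33%

33.33


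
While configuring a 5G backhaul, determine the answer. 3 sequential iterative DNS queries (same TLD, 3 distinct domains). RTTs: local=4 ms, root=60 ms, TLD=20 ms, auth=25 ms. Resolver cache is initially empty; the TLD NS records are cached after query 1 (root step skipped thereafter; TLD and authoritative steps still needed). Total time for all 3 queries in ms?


Lookup 1 (cold cache): local + root + TLD + auth = 4 + 60 + 20 + 25 = 109 ms
Lookups 2..3 (TLD NS cached -> skip root; new domain -> still ask TLD and auth): local + TLD + auth = 4 + 20 + 25 = 49 ms each
Remaining 2 lookups: 2 * 49 = 98 ms
Total = 109 + 98 = 207 ms

207


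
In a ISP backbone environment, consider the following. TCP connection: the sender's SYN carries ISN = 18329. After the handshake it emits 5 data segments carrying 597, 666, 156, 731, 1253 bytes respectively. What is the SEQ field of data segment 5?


The SYN occupies sequence number ISN = 18329, so the first data byte is ISN + 1 = 18330.
SEQ of data segment i = (ISN + 1) + sum of payload sizes of segments 1..i-1.
Segment 1: SEQ = 18330, payload = 597 bytes
Segment 2: SEQ = 18927, payload = 666 bytes
Segment 3: SEQ = 19593, payload = 156 bytes
Segment 4: SEQ = 19749, payload = 731 bytes
Segment 5: SEQ = 20480, payload = 1253 bytes
SEQ of segment 5 = 18330 + 597 + 666 + 156 + 731 = 20480

20480


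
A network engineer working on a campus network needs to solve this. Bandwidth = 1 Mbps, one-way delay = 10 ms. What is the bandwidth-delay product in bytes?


Given: bandwidth = 1 Mbps, delay = 10 ms
BDP in bits = 1 * 10^6 * 10 / 1000
BDP in bits = 10000
BDP in bytes = 10000 / 8 = 1250

1250


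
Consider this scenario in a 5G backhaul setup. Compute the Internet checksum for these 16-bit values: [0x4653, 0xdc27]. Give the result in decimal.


Given words: [0x4653, 0xdc27]
Step 1: Sum all words
Raw sum = 18003 + 56359 = 74362
Step 2: Fold carry: (8826 + 1) = 8827
One's complement = ~8827 & 0xFFFF = 56708

56708


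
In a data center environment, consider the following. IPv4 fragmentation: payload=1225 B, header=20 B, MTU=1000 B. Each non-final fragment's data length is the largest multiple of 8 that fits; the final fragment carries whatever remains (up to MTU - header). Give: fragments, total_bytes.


Max data per non-final fragment = floor((MTU - header)/8)*8 = floor((1000 - 20)/8)*8 = floor(980/8)*8 = 976 B
Final fragment needs no 8-byte alignment: it can carry up to MTU - header = 980 B
Non-final fragments needed = ceil((payload - 980) / 976) = ceil(245/976) = ceil(0.2510) = 1
Number of fragments = 1 + 1 = 2
Fragment sizes (data): 1 * 976 B + 249 B (last, 249 <= 980 OK)
Total bytes sent = payload + n_frags * header = 1225 + 2*20 = 1225 + 40 = 1265 B

2, 1265


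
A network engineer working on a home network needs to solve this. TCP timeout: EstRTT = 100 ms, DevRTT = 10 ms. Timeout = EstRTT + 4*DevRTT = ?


Given: EstRTT = 100 ms, DevRTT = 10 ms
Timeout = EstRTT + 4 * DevRTT
4 * DevRTT = 4 * 10 = 40
Timeout = 100 + 40 = 140 ms

140


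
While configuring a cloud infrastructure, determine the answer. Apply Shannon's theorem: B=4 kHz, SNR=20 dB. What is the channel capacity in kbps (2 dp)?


Given: B = 4 kHz, SNR = 20 dB
SNR linear = 10^(20/10) = 100
1 + SNR = 101
log2(101) = 6.6582114828
C = 4 * 1000 * 6.6582114828 = 26632.8459 bps
C = 26.632846 kbps -> 26.63 kbps (2 dp)

26.63


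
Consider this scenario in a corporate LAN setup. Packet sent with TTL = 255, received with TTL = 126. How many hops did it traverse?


Given: initial TTL = 255, received TTL = 126
Hops = initial TTL - received TTL
Hops = 255 - 126 = 129

129


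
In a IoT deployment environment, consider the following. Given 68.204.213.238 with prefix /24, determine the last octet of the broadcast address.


Given: IP = 68.204.213.238, prefix = /24
Host bits = 32 - 24 = 8
Network last octet = 238 AND mask = 0
Host part size = 2^8 - 1 = 255
Broadcast last octet = 0 OR 255 = 255

255


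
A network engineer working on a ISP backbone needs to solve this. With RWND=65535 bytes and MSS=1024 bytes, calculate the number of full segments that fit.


Given: RWND = 65535 bytes, MSS = 1024 bytes
Full segments = floor(RWND / MSS)
Full segments = floor(65535 / 1024)
Full segments = floor(63.999) = 63

63


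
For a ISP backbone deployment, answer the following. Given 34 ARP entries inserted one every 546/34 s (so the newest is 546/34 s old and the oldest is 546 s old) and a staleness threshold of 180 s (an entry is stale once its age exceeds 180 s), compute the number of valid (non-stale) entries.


Ages are k * 546/34 s for k = 1..34 (spacing = 16.0588 s).
Entry k is valid iff k * 546/34 <= 180 iff k <= 34 * 180 / 546 = 11.2088
n_valid = floor(11.2088) = 11
(n_stale = 34 - 11 = 23)

11


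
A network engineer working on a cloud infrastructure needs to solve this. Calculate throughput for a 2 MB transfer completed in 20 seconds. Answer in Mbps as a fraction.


Given: file = 2 MB, time = 20 s
File in Mb = 2 * 8 = 16 Mb
Throughput = 16 / 20 Mbps
Throughput = 4/5 Mbps

4/5


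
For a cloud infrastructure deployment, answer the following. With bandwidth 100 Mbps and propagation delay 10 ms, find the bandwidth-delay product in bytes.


Given: bandwidth = 100 Mbps, delay = 10 ms
BDP in bits = 100 * 10^6 * 10 / 1000
BDP in bits = 1000000
BDP in bytes = 1000000 / 8 = 125000

125000


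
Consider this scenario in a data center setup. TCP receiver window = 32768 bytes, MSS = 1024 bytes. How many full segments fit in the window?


Given: RWND = 32768 bytes, MSS = 1024 bytes
Full segments = floor(RWND / MSS)
Full segments = floor(32768 / 1024)
Full segments = floor(32.0) = 32

32


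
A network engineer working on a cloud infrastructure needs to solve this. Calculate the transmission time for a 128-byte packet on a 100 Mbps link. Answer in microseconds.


Given: packet = 128 bytes, bandwidth = 100 Mbps
Packet in bits = 128 * 8 = 1024 bits
Bandwidth = 100 * 10^6 = 100000000 bps
Time = 1024 / 100000000 seconds
Time in us = 1024 * 10^6 / 100000000 = 10.24

10.24


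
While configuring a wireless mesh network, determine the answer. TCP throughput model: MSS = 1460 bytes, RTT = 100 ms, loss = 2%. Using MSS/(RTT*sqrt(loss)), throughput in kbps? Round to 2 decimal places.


Given: MSS = 1460 bytes, RTT = 100 ms, loss = 2%
RTT in seconds = 100 / 1000 = 0.1
Loss rate = 2% = 0.02
sqrt(loss) = sqrt(0.02) = 0.141421356237
Throughput (bytes/s) = 1460 / (0.1 * 0.141421356237) = 103237.5901
Throughput (kbps) = 103237.5901 * 8 / 1000 = 825.900720 -> 825.90 kbps (2 dp)

825.90


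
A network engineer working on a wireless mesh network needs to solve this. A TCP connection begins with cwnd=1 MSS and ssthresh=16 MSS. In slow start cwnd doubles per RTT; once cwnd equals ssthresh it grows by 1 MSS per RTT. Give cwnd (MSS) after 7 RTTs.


RTT 0: cwnd = 1 MSS (initial)
RTT 1: cwnd = 2 MSS (slow start, doubled)
RTT 2: cwnd = 4 MSS (slow start, doubled)
RTT 3: cwnd = 8 MSS (slow start, doubled)
RTT 4: cwnd = 16 MSS (slow start, doubled)
RTT 5: cwnd = 17 MSS (congestion avoidance, +1)
RTT 6: cwnd = 18 MSS (congestion avoidance, +1)
RTT 7: cwnd = 19 MSS (congestion avoidance, +1)

19


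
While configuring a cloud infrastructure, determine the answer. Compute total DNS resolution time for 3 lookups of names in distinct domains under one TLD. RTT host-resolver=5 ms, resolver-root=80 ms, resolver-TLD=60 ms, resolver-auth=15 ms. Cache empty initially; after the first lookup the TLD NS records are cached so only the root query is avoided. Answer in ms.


Lookup 1 (cold cache): local + root + TLD + auth = 5 + 80 + 60 + 15 = 160 ms
Lookups 2..3 (TLD NS cached -> skip root; new domain -> still ask TLD and auth): local + TLD + auth = 5 + 60 + 15 = 80 ms each
Remaining 2 lookups: 2 * 80 = 160 ms
Total = 160 + 160 = 320 ms

320


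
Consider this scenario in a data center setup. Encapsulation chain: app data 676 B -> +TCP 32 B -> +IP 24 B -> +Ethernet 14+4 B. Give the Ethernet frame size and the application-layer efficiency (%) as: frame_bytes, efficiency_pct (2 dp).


TCP segment = 676 + 32 = 708 B
IP packet = 708 + 24 = 732 B
Ethernet frame = 732 + 14 + 4 = 750 B
Efficiency = app / frame = 676 / 750 = 0.901333 = 90.1333% -> 90.13% (2 dp)

750, 90.13


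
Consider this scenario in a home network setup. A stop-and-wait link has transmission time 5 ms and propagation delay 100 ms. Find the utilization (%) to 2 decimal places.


Given: Ttrans = 5 ms, Tprop = 100 ms
RTT = 2 * Tprop = 2 * 100 = 200 ms
U = Ttrans / (Ttrans + RTT)
U = 5 / (5 + 200)
U = 5 / 205 = 0.02439
U% = 2.44%

2.44


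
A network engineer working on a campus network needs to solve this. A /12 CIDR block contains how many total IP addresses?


Given: CIDR prefix /12
Host bits = 32 - 12 = 20
Total addresses = 2^20 = 1048576

1048576


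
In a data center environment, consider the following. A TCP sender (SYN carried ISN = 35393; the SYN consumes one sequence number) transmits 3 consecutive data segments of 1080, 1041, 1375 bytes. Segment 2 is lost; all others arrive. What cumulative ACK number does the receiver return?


SYN uses sequence number 35393; first data byte = ISN + 1 = 35394.
Segment 1: SEQ = 35394, len = 1080 B, covers [35394, 36473]
Segment 2: SEQ = 36474, len = 1041 B, covers [36474, 37514] [LOST]
Segment 3: SEQ = 37515, len = 1375 B, covers [37515, 38889]
In-order data received: bytes [35394, 36473] (segments 1..1).
Segment 2 missing -> gap begins at byte 36474; later segments buffered out of order.
Cumulative ACK = next expected in-order byte = 35394 + 1080 = 36474

36474


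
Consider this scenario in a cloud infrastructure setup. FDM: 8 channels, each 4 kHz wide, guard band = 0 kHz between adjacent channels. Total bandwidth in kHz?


Given: 8 channels, 4 kHz each, guard = 0 kHz
Channel bandwidth = 8 * 4 = 32 kHz
Guard bands = 7 gaps * 0 kHz = 0 kHz
Total = 32 + 0 = 32 kHz

32


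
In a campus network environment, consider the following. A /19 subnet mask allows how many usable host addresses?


Given: subnet mask /19
Host bits = 32 - 19 = 13
Total addresses = 2^13 = 8192
Usable hosts = 8192 - 2 (network + broadcast) = 8190

8190


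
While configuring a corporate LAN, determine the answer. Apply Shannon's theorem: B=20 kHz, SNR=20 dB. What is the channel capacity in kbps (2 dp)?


Given: B = 20 kHz, SNR = 20 dB
SNR linear = 10^(20/10) = 100
1 + SNR = 101
log2(101) = 6.6582114828
C = 20 * 1000 * 6.6582114828 = 133164.2297 bps
C = 133.164230 kbps -> 133.16 kbps (2 dp)

133.16


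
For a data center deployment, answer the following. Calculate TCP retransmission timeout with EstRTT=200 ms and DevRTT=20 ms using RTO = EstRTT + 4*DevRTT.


Given: EstRTT = 200 ms, DevRTT = 20 ms
Timeout = EstRTT + 4 * DevRTT
4 * DevRTT = 4 * 20 = 80
Timeout = 200 + 80 = 280 ms

280


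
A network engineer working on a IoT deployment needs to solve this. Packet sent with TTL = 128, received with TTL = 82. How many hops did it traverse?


Given: initial TTL = 128, received TTL = 82
Hops = initial TTL - received TTL
Hops = 128 - 82 = 46

46


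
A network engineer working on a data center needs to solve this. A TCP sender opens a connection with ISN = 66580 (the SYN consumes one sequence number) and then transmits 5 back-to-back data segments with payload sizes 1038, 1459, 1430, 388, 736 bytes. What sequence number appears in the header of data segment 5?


The SYN occupies sequence number ISN = 66580, so the first data byte is ISN + 1 = 66581.
SEQ of data segment i = (ISN + 1) + sum of payload sizes of segments 1..i-1.
Segment 1: SEQ = 66581, payload = 1038 bytes
Segment 2: SEQ = 67619, payload = 1459 bytes
Segment 3: SEQ = 69078, payload = 1430 bytes
Segment 4: SEQ = 70508, payload = 388 bytes
Segment 5: SEQ = 70896, payload = 736 bytes
SEQ of segment 5 = 66581 + 1038 + 1459 + 1430 + 388 = 70896

70896


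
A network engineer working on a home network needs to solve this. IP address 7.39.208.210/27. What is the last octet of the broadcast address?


Given: IP = 7.39.208.210, prefix = /27
Host bits = 32 - 27 = 5
Network last octet = 210 AND mask = 192
Host part size = 2^5 - 1 = 31
Broadcast last octet = 192 OR 31 = 223

223


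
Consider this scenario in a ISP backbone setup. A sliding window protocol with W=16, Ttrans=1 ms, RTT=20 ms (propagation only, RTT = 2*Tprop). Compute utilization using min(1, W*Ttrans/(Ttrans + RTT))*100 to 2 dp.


Given: W = 16, Ttrans = 1 ms, RTT = 20 ms (= 2 * Tprop, Tprop = 10 ms)
Cycle time = Ttrans + RTT = 1 + 20 = 21 ms (first packet sent until its ACK returns)
W * Ttrans = 16 * 1 = 16 ms of sending per cycle
W * Ttrans / (Ttrans + RTT) = 16 / 21 = 0.761905
U = min(1, 0.761905) = 0.761905
U% = 76.19%

76.19


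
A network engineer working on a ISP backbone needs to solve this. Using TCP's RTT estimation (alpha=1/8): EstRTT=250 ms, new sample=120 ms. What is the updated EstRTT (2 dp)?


Given: EstRTT = 250 ms, SampleRTT = 120 ms, alpha = 1/8
New EstRTT = (1 - alpha) * EstRTT + alpha * SampleRTT
(7/8) * 250 = 218.75
(1/8) * 120 = 15
New EstRTT = 218.75 + 15 = 233.75 ms -> 233.75 ms (2 dp)

233.75


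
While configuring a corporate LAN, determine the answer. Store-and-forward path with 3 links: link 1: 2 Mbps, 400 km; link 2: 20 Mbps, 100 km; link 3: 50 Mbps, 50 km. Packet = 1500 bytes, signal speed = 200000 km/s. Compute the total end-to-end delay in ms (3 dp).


Packet = 1500 bytes = 12000 bits. Store-and-forward: sum (t_trans + t_prop) per link.
Link 1: t_trans = 12000/(2*10^6) s = 6.0000 ms; t_prop = 400/200000 s = 2.0000 ms; subtotal = 8.0000 ms
Link 2: t_trans = 12000/(20*10^6) s = 0.6000 ms; t_prop = 100/200000 s = 0.5000 ms; subtotal = 1.1000 ms
Link 3: t_trans = 12000/(50*10^6) s = 0.2400 ms; t_prop = 50/200000 s = 0.2500 ms; subtotal = 0.4900 ms
End-to-end = 8.0000 + 1.1000 + 0.4900 = 9.5900 ms -> 9.590 ms (3 dp)

9.590


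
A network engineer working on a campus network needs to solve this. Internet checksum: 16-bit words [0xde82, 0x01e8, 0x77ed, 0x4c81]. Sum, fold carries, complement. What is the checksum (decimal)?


Given words: [0xde82, 0x01e8, 0x77ed, 0x4c81]
Step 1: Sum all words
Raw sum = 56962 + 488 + 30701 + 19585 = 107736
Step 2: Fold carry: (42200 + 1) = 42201
One's complement = ~42201 & 0xFFFF = 23334

23334


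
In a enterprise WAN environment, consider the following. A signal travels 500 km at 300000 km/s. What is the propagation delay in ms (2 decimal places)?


Given: distance = 500 km, speed = 300000 km/s
Delay = distance / speed = 500 / 300000 seconds
Delay in ms = 500 * 1000 / 300000
Delay = 1.6667 ms
Rounded to 2 dp = 1.67 ms

1.67


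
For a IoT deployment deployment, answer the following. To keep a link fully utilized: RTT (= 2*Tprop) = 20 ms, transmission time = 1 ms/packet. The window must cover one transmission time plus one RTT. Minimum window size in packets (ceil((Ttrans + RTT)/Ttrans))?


Given: Ttrans = 1 ms, RTT = 20 ms (= 2 * Tprop, Tprop = 10 ms)
Time until first ACK returns = Ttrans + RTT = 1 + 20 = 21 ms
Need W * Ttrans >= Ttrans + RTT  ->  W >= (Ttrans + RTT) / Ttrans
(Ttrans + RTT) / Ttrans = 21 / 1 = 21
W_min = ceil(21) = 21

21


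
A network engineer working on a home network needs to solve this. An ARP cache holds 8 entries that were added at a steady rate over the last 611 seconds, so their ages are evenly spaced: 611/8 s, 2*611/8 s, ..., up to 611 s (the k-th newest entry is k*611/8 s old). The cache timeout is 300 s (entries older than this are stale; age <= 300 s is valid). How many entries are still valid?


Ages are k * 611/8 s for k = 1..8 (spacing = 76.3750 s).
Entry k is valid iff k * 611/8 <= 300 iff k <= 8 * 300 / 611 = 3.9280
n_valid = floor(3.9280) = 3
(n_stale = 8 - 3 = 5)

3


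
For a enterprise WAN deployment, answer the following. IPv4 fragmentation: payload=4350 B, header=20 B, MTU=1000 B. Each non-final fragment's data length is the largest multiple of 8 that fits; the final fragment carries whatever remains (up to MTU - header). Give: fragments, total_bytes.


Max data per non-final fragment = floor((MTU - header)/8)*8 = floor((1000 - 20)/8)*8 = floor(980/8)*8 = 976 B
Final fragment needs no 8-byte alignment: it can carry up to MTU - header = 980 B
Non-final fragments needed = ceil((payload - 980) / 976) = ceil(3370/976) = ceil(3.4529) = 4
Number of fragments = 4 + 1 = 5
Fragment sizes (data): 4 * 976 B + 446 B (last, 446 <= 980 OK)
Total bytes sent = payload + n_frags * header = 4350 + 5*20 = 4350 + 100 = 4450 B

5, 4450


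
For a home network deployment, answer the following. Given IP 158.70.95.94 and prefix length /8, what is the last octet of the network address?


Given: IP = 158.70.95.94, prefix = /8
Subnet mask = 255.0.0.0
Last octet of IP: 94
Last octet of mask: 0
Network last octet = 94 AND 0 = 0

0


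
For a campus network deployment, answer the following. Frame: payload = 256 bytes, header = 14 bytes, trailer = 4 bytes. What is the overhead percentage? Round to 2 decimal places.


Given: payload = 256 B, header = 14 B, trailer = 4 B
Overhead bytes = header + trailer = 14 + 4 = 18
Total frame = payload + overhead = 256 + 18 = 274
Overhead % = 18 / 274 * 100 = 6.5693% -> 6.57% (2 dp)

6.57


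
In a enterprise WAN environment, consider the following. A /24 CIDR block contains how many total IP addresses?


Given: CIDR prefix /24
Host bits = 32 - 24 = 8
Total addresses = 2^8 = 256

256


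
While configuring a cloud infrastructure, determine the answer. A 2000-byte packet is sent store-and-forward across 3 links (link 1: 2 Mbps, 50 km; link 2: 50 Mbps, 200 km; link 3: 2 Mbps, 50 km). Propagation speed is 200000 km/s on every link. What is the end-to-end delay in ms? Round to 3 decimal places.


Packet = 2000 bytes = 16000 bits. Store-and-forward: sum (t_trans + t_prop) per link.
Link 1: t_trans = 16000/(2*10^6) s = 8.0000 ms; t_prop = 50/200000 s = 0.2500 ms; subtotal = 8.2500 ms
Link 2: t_trans = 16000/(50*10^6) s = 0.3200 ms; t_prop = 200/200000 s = 1.0000 ms; subtotal = 1.3200 ms
Link 3: t_trans = 16000/(2*10^6) s = 8.0000 ms; t_prop = 50/200000 s = 0.2500 ms; subtotal = 8.2500 ms
End-to-end = 8.2500 + 1.3200 + 8.2500 = 17.8200 ms -> 17.820 ms (3 dp)

17.820


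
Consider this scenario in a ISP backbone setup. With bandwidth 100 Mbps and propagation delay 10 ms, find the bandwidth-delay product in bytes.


Given: bandwidth = 100 Mbps, delay = 10 ms
BDP in bits = 100 * 10^6 * 10 / 1000
BDP in bits = 1000000
BDP in bytes = 1000000 / 8 = 125000

125000


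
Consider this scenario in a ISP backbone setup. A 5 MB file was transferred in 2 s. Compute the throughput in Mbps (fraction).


Given: file = 5 MB, time = 2 s
File in Mb = 5 * 8 = 40 Mb
Throughput = 40 / 2 Mbps
Throughput = 20 Mbps

20


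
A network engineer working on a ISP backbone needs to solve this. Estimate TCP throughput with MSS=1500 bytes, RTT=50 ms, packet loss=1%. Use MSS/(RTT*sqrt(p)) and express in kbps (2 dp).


Given: MSS = 1500 bytes, RTT = 50 ms, loss = 1%
RTT in seconds = 50 / 1000 = 0.05
Loss rate = 1% = 0.01
sqrt(loss) = sqrt(0.01) = 0.1
Throughput (bytes/s) = 1500 / (0.05 * 0.1) = 300000.0000
Throughput (kbps) = 300000.0000 * 8 / 1000 = 2400.000000 -> 2400.00 kbps (2 dp)

2400.00


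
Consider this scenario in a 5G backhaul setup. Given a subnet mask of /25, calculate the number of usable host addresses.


Given: subnet mask /25
Host bits = 32 - 25 = 7
Total addresses = 2^7 = 128
Usable hosts = 128 - 2 (network + broadcast) = 126

126


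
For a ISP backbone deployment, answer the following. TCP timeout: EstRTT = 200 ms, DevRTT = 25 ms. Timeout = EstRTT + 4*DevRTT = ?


Given: EstRTT = 200 ms, DevRTT = 25 ms
Timeout = EstRTT + 4 * DevRTT
4 * DevRTT = 4 * 25 = 100
Timeout = 200 + 100 = 300 ms

300


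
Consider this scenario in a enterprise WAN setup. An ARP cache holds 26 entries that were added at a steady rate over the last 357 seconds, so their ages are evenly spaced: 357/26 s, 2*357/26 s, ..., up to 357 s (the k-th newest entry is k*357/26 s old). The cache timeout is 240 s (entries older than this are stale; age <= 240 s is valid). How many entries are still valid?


Ages are k * 357/26 s for k = 1..26 (spacing = 13.7308 s).
Entry k is valid iff k * 357/26 <= 240 iff k <= 26 * 240 / 357 = 17.4790
n_valid = floor(17.4790) = 17
(n_stale = 26 - 17 = 9)

17


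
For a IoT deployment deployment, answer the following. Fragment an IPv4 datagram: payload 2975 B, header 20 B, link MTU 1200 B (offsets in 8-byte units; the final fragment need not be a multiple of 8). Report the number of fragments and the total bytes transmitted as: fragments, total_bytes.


Max data per non-final fragment = floor((MTU - header)/8)*8 = floor((1200 - 20)/8)*8 = floor(1180/8)*8 = 1176 B
Final fragment needs no 8-byte alignment: it can carry up to MTU - header = 1180 B
Non-final fragments needed = ceil((payload - 1180) / 1176) = ceil(1795/1176) = ceil(1.5264) = 2
Number of fragments = 2 + 1 = 3
Fragment sizes (data): 2 * 1176 B + 623 B (last, 623 <= 1180 OK)
Total bytes sent = payload + n_frags * header = 2975 + 3*20 = 2975 + 60 = 3035 B

3, 3035


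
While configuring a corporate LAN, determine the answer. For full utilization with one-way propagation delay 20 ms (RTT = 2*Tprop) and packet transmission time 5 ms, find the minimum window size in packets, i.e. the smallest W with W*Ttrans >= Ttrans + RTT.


Given: Ttrans = 5 ms, RTT = 40 ms (= 2 * Tprop, Tprop = 20 ms)
Time until first ACK returns = Ttrans + RTT = 5 + 40 = 45 ms
Need W * Ttrans >= Ttrans + RTT  ->  W >= (Ttrans + RTT) / Ttrans
(Ttrans + RTT) / Ttrans = 45 / 5 = 9
W_min = ceil(9) = 9

9


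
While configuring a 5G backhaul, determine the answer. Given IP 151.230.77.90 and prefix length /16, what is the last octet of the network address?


Given: IP = 151.230.77.90, prefix = /16
Subnet mask = 255.255.0.0
Last octet of IP: 90
Last octet of mask: 0
Network last octet = 90 AND 0 = 0

0


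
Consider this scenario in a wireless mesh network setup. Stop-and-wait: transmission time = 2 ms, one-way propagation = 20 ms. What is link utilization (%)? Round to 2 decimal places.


Given: Ttrans = 2 ms, Tprop = 20 ms
RTT = 2 * Tprop = 2 * 20 = 40 ms
U = Ttrans / (Ttrans + RTT)
U = 2 / (2 + 40)
U = 2 / 42 = 0.047619
U% = 4.76%

4.76


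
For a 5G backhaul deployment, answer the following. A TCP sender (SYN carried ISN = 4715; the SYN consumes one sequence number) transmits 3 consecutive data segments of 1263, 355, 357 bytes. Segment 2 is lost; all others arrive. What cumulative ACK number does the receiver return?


SYN uses sequence number 4715; first data byte = ISN + 1 = 4716.
Segment 1: SEQ = 4716, len = 1263 B, covers [4716, 5978]
Segment 2: SEQ = 5979, len = 355 B, covers [5979, 6333] [LOST]
Segment 3: SEQ = 6334, len = 357 B, covers [6334, 6690]
In-order data received: bytes [4716, 5978] (segments 1..1).
Segment 2 missing -> gap begins at byte 5979; later segments buffered out of order.
Cumulative ACK = next expected in-order byte = 4716 + 1263 = 5979

5979


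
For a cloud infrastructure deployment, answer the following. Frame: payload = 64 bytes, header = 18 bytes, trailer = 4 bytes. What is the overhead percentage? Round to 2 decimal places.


Given: payload = 64 B, header = 18 B, trailer = 4 B
Overhead bytes = header + trailer = 18 + 4 = 22
Total frame = payload + overhead = 64 + 22 = 86
Overhead % = 22 / 86 * 100 = 25.5814% -> 25.58% (2 dp)

25.58


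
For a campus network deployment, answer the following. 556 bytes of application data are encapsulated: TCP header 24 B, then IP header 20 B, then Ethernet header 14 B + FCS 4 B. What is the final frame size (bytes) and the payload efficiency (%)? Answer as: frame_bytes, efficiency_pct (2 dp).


TCP segment = 556 + 24 = 580 B
IP packet = 580 + 20 = 600 B
Ethernet frame = 600 + 14 + 4 = 618 B
Efficiency = app / frame = 556 / 618 = 0.899676 = 89.9676% -> 89.97% (2 dp)

618, 89.97


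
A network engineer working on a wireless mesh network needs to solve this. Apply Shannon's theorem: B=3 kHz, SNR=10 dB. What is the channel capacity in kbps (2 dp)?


Given: B = 3 kHz, SNR = 10 dB
SNR linear = 10^(10/10) = 10
1 + SNR = 11
log2(11) = 3.4594316186
C = 3 * 1000 * 3.4594316186 = 10378.2949 bps
C = 10.378295 kbps -> 10.38 kbps (2 dp)

10.38


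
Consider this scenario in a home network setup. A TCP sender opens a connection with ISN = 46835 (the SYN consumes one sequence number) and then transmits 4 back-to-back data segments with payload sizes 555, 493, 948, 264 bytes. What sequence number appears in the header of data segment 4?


The SYN occupies sequence number ISN = 46835, so the first data byte is ISN + 1 = 46836.
SEQ of data segment i = (ISN + 1) + sum of payload sizes of segments 1..i-1.
Segment 1: SEQ = 46836, payload = 555 bytes
Segment 2: SEQ = 47391, payload = 493 bytes
Segment 3: SEQ = 47884, payload = 948 bytes
Segment 4: SEQ = 48832, payload = 264 bytes
SEQ of segment 4 = 46836 + 555 + 493 + 948 = 48832

48832


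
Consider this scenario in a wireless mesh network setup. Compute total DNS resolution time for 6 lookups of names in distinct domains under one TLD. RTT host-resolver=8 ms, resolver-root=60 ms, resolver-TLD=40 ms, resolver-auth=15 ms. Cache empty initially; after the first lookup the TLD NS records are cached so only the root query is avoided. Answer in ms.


Lookup 1 (cold cache): local + root + TLD + auth = 8 + 60 + 40 + 15 = 123 ms
Lookups 2..6 (TLD NS cached -> skip root; new domain -> still ask TLD and auth): local + TLD + auth = 8 + 40 + 15 = 63 ms each
Remaining 5 lookups: 5 * 63 = 315 ms
Total = 123 + 315 = 438 ms

438


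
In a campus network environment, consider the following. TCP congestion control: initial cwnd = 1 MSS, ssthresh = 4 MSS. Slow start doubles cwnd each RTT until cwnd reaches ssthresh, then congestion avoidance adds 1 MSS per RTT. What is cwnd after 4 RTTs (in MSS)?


RTT 0: cwnd = 1 MSS (initial)
RTT 1: cwnd = 2 MSS (slow start, doubled)
RTT 2: cwnd = 4 MSS (slow start, doubled)
RTT 3: cwnd = 5 MSS (congestion avoidance, +1)
RTT 4: cwnd = 6 MSS (congestion avoidance, +1)

6


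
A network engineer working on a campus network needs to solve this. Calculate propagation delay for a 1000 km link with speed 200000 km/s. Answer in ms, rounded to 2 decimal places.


Given: distance = 1000 km, speed = 200000 km/s
Delay = distance / speed = 1000 / 200000 seconds
Delay in ms = 1000 * 1000 / 200000
Delay = 5.0000 ms
Rounded to 2 dp = 5.00 ms

5.00


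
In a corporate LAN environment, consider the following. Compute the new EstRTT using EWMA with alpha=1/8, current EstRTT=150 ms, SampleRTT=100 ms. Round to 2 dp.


Given: EstRTT = 150 ms, SampleRTT = 100 ms, alpha = 1/8
New EstRTT = (1 - alpha) * EstRTT + alpha * SampleRTT
(7/8) * 150 = 131.25
(1/8) * 100 = 12.5
New EstRTT = 131.25 + 12.5 = 143.75 ms -> 143.75 ms (2 dp)

143.75


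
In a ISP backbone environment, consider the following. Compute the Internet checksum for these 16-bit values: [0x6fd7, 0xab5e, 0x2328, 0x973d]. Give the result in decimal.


Given words: [0x6fd7, 0xab5e, 0x2328, 0x973d]
Step 1: Sum all words
Raw sum = 28631 + 43870 + 9000 + 38717 = 120218
Step 2: Fold carry: (54682 + 1) = 54683
One's complement = ~54683 & 0xFFFF = 10852

10852


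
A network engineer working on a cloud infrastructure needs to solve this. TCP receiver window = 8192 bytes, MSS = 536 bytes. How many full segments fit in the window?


Given: RWND = 8192 bytes, MSS = 536 bytes
Full segments = floor(RWND / MSS)
Full segments = floor(8192 / 536)
Full segments = floor(15.2836) = 15

15


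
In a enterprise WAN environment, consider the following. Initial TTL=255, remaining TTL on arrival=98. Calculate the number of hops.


Given: initial TTL = 255, received TTL = 98
Hops = initial TTL - received TTL
Hops = 255 - 98 = 157

157


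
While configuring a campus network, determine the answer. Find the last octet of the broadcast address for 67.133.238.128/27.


Given: IP = 67.133.238.128, prefix = /27
Host bits = 32 - 27 = 5
Network last octet = 128 AND mask = 128
Host part size = 2^5 - 1 = 31
Broadcast last octet = 128 OR 31 = 159

159


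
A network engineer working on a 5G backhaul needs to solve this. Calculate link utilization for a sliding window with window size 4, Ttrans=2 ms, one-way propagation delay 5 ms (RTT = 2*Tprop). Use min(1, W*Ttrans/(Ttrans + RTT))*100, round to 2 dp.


Given: W = 4, Ttrans = 2 ms, RTT = 10 ms (= 2 * Tprop, Tprop = 5 ms)
Cycle time = Ttrans + RTT = 2 + 10 = 12 ms (first packet sent until its ACK returns)
W * Ttrans = 4 * 2 = 8 ms of sending per cycle
W * Ttrans / (Ttrans + RTT) = 8 / 12 = 0.666667
U = min(1, 0.666667) = 0.666667
U% = 66.67%

66.67


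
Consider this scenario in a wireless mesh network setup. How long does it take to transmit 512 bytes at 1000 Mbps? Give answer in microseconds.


Given: packet = 512 bytes, bandwidth = 1000 Mbps
Packet in bits = 512 * 8 = 4096 bits
Bandwidth = 1000 * 10^6 = 1000000000 bps
Time = 4096 / 1000000000 seconds
Time in us = 4096 * 10^6 / 1000000000 = 4.096

4.096


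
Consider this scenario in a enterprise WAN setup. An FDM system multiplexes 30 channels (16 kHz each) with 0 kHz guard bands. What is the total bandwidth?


Given: 30 channels, 16 kHz each, guard = 0 kHz
Channel bandwidth = 30 * 16 = 480 kHz
Guard bands = 29 gaps * 0 kHz = 0 kHz
Total = 480 + 0 = 480 kHz

480


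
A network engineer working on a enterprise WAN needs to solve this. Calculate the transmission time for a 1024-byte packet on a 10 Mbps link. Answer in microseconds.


Given: packet = 1024 bytes, bandwidth = 10 Mbps
Packet in bits = 1024 * 8 = 8192 bits
Bandwidth = 10 * 10^6 = 10000000 bps
Time = 8192 / 10000000 seconds
Time in us = 8192 * 10^6 / 10000000 = 819.2

819.2


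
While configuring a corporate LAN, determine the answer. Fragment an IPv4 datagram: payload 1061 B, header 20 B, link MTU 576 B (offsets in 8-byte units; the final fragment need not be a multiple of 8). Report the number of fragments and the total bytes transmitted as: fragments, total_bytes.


Max data per non-final fragment = floor((MTU - header)/8)*8 = floor((576 - 20)/8)*8 = floor(556/8)*8 = 552 B
Final fragment needs no 8-byte alignment: it can carry up to MTU - header = 556 B
Non-final fragments needed = ceil((payload - 556) / 552) = ceil(505/552) = ceil(0.9149) = 1
Number of fragments = 1 + 1 = 2
Fragment sizes (data): 1 * 552 B + 509 B (last, 509 <= 556 OK)
Total bytes sent = payload + n_frags * header = 1061 + 2*20 = 1061 + 40 = 1101 B

2, 1101


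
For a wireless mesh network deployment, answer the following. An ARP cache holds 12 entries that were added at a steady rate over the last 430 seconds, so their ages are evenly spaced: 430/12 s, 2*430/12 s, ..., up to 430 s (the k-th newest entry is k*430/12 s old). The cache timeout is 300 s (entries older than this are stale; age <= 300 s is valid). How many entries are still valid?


Ages are k * 430/12 s for k = 1..12 (spacing = 35.8333 s).
Entry k is valid iff k * 430/12 <= 300 iff k <= 12 * 300 / 430 = 8.3721
n_valid = floor(8.3721) = 8
(n_stale = 12 - 8 = 4)

8


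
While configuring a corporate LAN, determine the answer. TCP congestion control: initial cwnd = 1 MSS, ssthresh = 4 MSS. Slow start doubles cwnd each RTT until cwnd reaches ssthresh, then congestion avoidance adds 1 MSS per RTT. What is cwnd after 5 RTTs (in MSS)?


RTT 0: cwnd = 1 MSS (initial)
RTT 1: cwnd = 2 MSS (slow start, doubled)
RTT 2: cwnd = 4 MSS (slow start, doubled)
RTT 3: cwnd = 5 MSS (congestion avoidance, +1)
RTT 4: cwnd = 6 MSS (congestion avoidance, +1)
RTT 5: cwnd = 7 MSS (congestion avoidance, +1)

7


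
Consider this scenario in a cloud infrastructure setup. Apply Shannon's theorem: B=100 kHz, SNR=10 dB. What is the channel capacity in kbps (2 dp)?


Given: B = 100 kHz, SNR = 10 dB
SNR linear = 10^(10/10) = 10
1 + SNR = 11
log2(11) = 3.4594316186
C = 100 * 1000 * 3.4594316186 = 345943.1619 bps
C = 345.943162 kbps -> 345.94 kbps (2 dp)

345.94


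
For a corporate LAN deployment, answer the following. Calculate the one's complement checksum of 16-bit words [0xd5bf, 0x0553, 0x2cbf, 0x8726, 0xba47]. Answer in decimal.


Given words: [0xd5bf, 0x0553, 0x2cbf, 0x8726, 0xba47]
Step 1: Sum all words
Raw sum = 54719 + 1363 + 11455 + 34598 + 47687 = 149822
Step 2: Fold carry: (18750 + 2) = 18752
One's complement = ~18752 & 0xFFFF = 46783

46783


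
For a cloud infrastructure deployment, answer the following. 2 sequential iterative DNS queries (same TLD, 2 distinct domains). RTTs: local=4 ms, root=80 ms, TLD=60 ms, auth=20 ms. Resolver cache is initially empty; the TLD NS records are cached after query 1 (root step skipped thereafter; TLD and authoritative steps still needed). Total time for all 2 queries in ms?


Lookup 1 (cold cache): local + root + TLD + auth = 4 + 80 + 60 + 20 = 164 ms
Lookups 2..2 (TLD NS cached -> skip root; new domain -> still ask TLD and auth): local + TLD + auth = 4 + 60 + 20 = 84 ms each
Remaining 1 lookups: 1 * 84 = 84 ms
Total = 164 + 84 = 248 ms

248


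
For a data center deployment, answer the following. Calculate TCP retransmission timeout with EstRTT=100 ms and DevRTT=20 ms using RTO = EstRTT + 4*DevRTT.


Given: EstRTT = 100 ms, DevRTT = 20 ms
Timeout = EstRTT + 4 * DevRTT
4 * DevRTT = 4 * 20 = 80
Timeout = 100 + 80 = 180 ms

180


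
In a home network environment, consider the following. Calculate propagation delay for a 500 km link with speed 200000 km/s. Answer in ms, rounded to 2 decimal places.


Given: distance = 500 km, speed = 200000 km/s
Delay = distance / speed = 500 / 200000 seconds
Delay in ms = 500 * 1000 / 200000
Delay = 2.5000 ms
Rounded to 2 dp = 2.50 ms

2.50


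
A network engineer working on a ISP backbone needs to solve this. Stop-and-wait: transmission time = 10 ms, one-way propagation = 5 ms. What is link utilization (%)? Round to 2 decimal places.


Given: Ttrans = 10 ms, Tprop = 5 ms
RTT = 2 * Tprop = 2 * 5 = 10 ms
U = Ttrans / (Ttrans + RTT)
U = 10 / (10 + 10)
U = 10 / 20 = 0.5
U% = 50.00%

50.00


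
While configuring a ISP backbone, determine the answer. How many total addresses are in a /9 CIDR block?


Given: CIDR prefix /9
Host bits = 32 - 9 = 23
Total addresses = 2^23 = 8388608

8388608


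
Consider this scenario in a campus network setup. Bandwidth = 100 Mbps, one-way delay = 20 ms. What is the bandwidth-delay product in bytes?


Given: bandwidth = 100 Mbps, delay = 20 ms
BDP in bits = 100 * 10^6 * 20 / 1000
BDP in bits = 2000000
BDP in bytes = 2000000 / 8 = 250000

250000


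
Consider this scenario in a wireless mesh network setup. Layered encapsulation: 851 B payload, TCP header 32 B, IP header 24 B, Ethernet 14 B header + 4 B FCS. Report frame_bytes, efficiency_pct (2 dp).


TCP segment = 851 + 32 = 883 B
IP packet = 883 + 24 = 907 B
Ethernet frame = 907 + 14 + 4 = 925 B
Efficiency = app / frame = 851 / 925 = 0.920000 = 92.0000% -> 92.00% (2 dp)

925, 92.00


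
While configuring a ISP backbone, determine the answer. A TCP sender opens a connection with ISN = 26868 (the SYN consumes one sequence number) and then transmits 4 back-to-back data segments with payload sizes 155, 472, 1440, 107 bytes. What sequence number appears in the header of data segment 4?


The SYN occupies sequence number ISN = 26868, so the first data byte is ISN + 1 = 26869.
SEQ of data segment i = (ISN + 1) + sum of payload sizes of segments 1..i-1.
Segment 1: SEQ = 26869, payload = 155 bytes
Segment 2: SEQ = 27024, payload = 472 bytes
Segment 3: SEQ = 27496, payload = 1440 bytes
Segment 4: SEQ = 28936, payload = 107 bytes
SEQ of segment 4 = 26869 + 155 + 472 + 1440 = 28936

28936
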